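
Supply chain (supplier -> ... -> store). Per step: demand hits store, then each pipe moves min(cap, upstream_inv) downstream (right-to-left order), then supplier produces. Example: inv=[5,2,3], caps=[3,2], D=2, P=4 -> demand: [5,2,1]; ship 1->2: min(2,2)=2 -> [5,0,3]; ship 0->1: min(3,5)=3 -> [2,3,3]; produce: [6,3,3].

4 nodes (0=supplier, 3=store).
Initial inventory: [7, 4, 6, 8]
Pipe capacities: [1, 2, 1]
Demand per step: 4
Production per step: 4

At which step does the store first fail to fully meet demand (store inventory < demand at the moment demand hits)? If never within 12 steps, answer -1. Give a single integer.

Step 1: demand=4,sold=4 ship[2->3]=1 ship[1->2]=2 ship[0->1]=1 prod=4 -> [10 3 7 5]
Step 2: demand=4,sold=4 ship[2->3]=1 ship[1->2]=2 ship[0->1]=1 prod=4 -> [13 2 8 2]
Step 3: demand=4,sold=2 ship[2->3]=1 ship[1->2]=2 ship[0->1]=1 prod=4 -> [16 1 9 1]
Step 4: demand=4,sold=1 ship[2->3]=1 ship[1->2]=1 ship[0->1]=1 prod=4 -> [19 1 9 1]
Step 5: demand=4,sold=1 ship[2->3]=1 ship[1->2]=1 ship[0->1]=1 prod=4 -> [22 1 9 1]
Step 6: demand=4,sold=1 ship[2->3]=1 ship[1->2]=1 ship[0->1]=1 prod=4 -> [25 1 9 1]
Step 7: demand=4,sold=1 ship[2->3]=1 ship[1->2]=1 ship[0->1]=1 prod=4 -> [28 1 9 1]
Step 8: demand=4,sold=1 ship[2->3]=1 ship[1->2]=1 ship[0->1]=1 prod=4 -> [31 1 9 1]
Step 9: demand=4,sold=1 ship[2->3]=1 ship[1->2]=1 ship[0->1]=1 prod=4 -> [34 1 9 1]
Step 10: demand=4,sold=1 ship[2->3]=1 ship[1->2]=1 ship[0->1]=1 prod=4 -> [37 1 9 1]
Step 11: demand=4,sold=1 ship[2->3]=1 ship[1->2]=1 ship[0->1]=1 prod=4 -> [40 1 9 1]
Step 12: demand=4,sold=1 ship[2->3]=1 ship[1->2]=1 ship[0->1]=1 prod=4 -> [43 1 9 1]
First stockout at step 3

3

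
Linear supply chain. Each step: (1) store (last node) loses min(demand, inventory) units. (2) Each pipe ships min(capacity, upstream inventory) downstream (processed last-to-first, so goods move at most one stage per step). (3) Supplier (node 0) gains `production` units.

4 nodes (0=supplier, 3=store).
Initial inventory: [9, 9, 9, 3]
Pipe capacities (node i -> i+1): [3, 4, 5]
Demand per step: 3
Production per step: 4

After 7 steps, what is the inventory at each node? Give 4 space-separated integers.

Step 1: demand=3,sold=3 ship[2->3]=5 ship[1->2]=4 ship[0->1]=3 prod=4 -> inv=[10 8 8 5]
Step 2: demand=3,sold=3 ship[2->3]=5 ship[1->2]=4 ship[0->1]=3 prod=4 -> inv=[11 7 7 7]
Step 3: demand=3,sold=3 ship[2->3]=5 ship[1->2]=4 ship[0->1]=3 prod=4 -> inv=[12 6 6 9]
Step 4: demand=3,sold=3 ship[2->3]=5 ship[1->2]=4 ship[0->1]=3 prod=4 -> inv=[13 5 5 11]
Step 5: demand=3,sold=3 ship[2->3]=5 ship[1->2]=4 ship[0->1]=3 prod=4 -> inv=[14 4 4 13]
Step 6: demand=3,sold=3 ship[2->3]=4 ship[1->2]=4 ship[0->1]=3 prod=4 -> inv=[15 3 4 14]
Step 7: demand=3,sold=3 ship[2->3]=4 ship[1->2]=3 ship[0->1]=3 prod=4 -> inv=[16 3 3 15]

16 3 3 15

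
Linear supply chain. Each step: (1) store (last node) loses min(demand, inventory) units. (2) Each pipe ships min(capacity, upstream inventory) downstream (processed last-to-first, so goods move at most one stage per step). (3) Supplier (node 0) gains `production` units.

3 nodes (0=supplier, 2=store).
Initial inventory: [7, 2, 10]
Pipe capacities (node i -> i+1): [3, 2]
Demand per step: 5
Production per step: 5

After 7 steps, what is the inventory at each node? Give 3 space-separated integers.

Step 1: demand=5,sold=5 ship[1->2]=2 ship[0->1]=3 prod=5 -> inv=[9 3 7]
Step 2: demand=5,sold=5 ship[1->2]=2 ship[0->1]=3 prod=5 -> inv=[11 4 4]
Step 3: demand=5,sold=4 ship[1->2]=2 ship[0->1]=3 prod=5 -> inv=[13 5 2]
Step 4: demand=5,sold=2 ship[1->2]=2 ship[0->1]=3 prod=5 -> inv=[15 6 2]
Step 5: demand=5,sold=2 ship[1->2]=2 ship[0->1]=3 prod=5 -> inv=[17 7 2]
Step 6: demand=5,sold=2 ship[1->2]=2 ship[0->1]=3 prod=5 -> inv=[19 8 2]
Step 7: demand=5,sold=2 ship[1->2]=2 ship[0->1]=3 prod=5 -> inv=[21 9 2]

21 9 2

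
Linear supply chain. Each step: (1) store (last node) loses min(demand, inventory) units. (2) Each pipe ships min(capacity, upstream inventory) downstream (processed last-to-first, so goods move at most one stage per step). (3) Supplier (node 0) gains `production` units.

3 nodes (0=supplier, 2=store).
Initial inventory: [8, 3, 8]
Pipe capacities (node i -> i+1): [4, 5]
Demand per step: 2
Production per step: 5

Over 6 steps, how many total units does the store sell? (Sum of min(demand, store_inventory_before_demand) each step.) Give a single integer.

Step 1: sold=2 (running total=2) -> [9 4 9]
Step 2: sold=2 (running total=4) -> [10 4 11]
Step 3: sold=2 (running total=6) -> [11 4 13]
Step 4: sold=2 (running total=8) -> [12 4 15]
Step 5: sold=2 (running total=10) -> [13 4 17]
Step 6: sold=2 (running total=12) -> [14 4 19]

Answer: 12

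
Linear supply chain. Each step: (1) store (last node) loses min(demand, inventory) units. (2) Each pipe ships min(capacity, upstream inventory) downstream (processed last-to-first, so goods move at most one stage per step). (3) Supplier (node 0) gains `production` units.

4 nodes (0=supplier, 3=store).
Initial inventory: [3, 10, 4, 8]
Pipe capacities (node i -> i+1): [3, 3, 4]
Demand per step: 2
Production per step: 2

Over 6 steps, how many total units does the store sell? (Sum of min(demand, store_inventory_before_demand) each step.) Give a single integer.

Answer: 12

Derivation:
Step 1: sold=2 (running total=2) -> [2 10 3 10]
Step 2: sold=2 (running total=4) -> [2 9 3 11]
Step 3: sold=2 (running total=6) -> [2 8 3 12]
Step 4: sold=2 (running total=8) -> [2 7 3 13]
Step 5: sold=2 (running total=10) -> [2 6 3 14]
Step 6: sold=2 (running total=12) -> [2 5 3 15]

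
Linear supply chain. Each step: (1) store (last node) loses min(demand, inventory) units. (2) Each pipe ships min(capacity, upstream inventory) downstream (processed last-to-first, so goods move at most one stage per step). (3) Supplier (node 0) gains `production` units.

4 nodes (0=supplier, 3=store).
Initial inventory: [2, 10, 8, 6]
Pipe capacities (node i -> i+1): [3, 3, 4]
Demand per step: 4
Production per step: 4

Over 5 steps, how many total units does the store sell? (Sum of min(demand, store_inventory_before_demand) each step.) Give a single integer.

Step 1: sold=4 (running total=4) -> [4 9 7 6]
Step 2: sold=4 (running total=8) -> [5 9 6 6]
Step 3: sold=4 (running total=12) -> [6 9 5 6]
Step 4: sold=4 (running total=16) -> [7 9 4 6]
Step 5: sold=4 (running total=20) -> [8 9 3 6]

Answer: 20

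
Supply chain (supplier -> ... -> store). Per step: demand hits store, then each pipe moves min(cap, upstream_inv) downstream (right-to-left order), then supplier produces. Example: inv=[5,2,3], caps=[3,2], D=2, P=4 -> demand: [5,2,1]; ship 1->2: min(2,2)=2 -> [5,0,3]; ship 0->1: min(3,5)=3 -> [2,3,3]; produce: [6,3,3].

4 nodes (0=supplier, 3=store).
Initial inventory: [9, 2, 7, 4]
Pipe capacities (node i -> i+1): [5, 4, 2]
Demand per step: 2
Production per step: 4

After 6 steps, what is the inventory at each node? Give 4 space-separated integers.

Step 1: demand=2,sold=2 ship[2->3]=2 ship[1->2]=2 ship[0->1]=5 prod=4 -> inv=[8 5 7 4]
Step 2: demand=2,sold=2 ship[2->3]=2 ship[1->2]=4 ship[0->1]=5 prod=4 -> inv=[7 6 9 4]
Step 3: demand=2,sold=2 ship[2->3]=2 ship[1->2]=4 ship[0->1]=5 prod=4 -> inv=[6 7 11 4]
Step 4: demand=2,sold=2 ship[2->3]=2 ship[1->2]=4 ship[0->1]=5 prod=4 -> inv=[5 8 13 4]
Step 5: demand=2,sold=2 ship[2->3]=2 ship[1->2]=4 ship[0->1]=5 prod=4 -> inv=[4 9 15 4]
Step 6: demand=2,sold=2 ship[2->3]=2 ship[1->2]=4 ship[0->1]=4 prod=4 -> inv=[4 9 17 4]

4 9 17 4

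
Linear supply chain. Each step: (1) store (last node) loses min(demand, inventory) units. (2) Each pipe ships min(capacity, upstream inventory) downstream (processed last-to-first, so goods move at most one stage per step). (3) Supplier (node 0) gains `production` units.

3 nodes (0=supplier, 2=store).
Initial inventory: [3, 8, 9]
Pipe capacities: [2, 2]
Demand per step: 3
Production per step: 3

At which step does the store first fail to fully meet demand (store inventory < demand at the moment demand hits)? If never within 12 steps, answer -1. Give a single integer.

Step 1: demand=3,sold=3 ship[1->2]=2 ship[0->1]=2 prod=3 -> [4 8 8]
Step 2: demand=3,sold=3 ship[1->2]=2 ship[0->1]=2 prod=3 -> [5 8 7]
Step 3: demand=3,sold=3 ship[1->2]=2 ship[0->1]=2 prod=3 -> [6 8 6]
Step 4: demand=3,sold=3 ship[1->2]=2 ship[0->1]=2 prod=3 -> [7 8 5]
Step 5: demand=3,sold=3 ship[1->2]=2 ship[0->1]=2 prod=3 -> [8 8 4]
Step 6: demand=3,sold=3 ship[1->2]=2 ship[0->1]=2 prod=3 -> [9 8 3]
Step 7: demand=3,sold=3 ship[1->2]=2 ship[0->1]=2 prod=3 -> [10 8 2]
Step 8: demand=3,sold=2 ship[1->2]=2 ship[0->1]=2 prod=3 -> [11 8 2]
Step 9: demand=3,sold=2 ship[1->2]=2 ship[0->1]=2 prod=3 -> [12 8 2]
Step 10: demand=3,sold=2 ship[1->2]=2 ship[0->1]=2 prod=3 -> [13 8 2]
Step 11: demand=3,sold=2 ship[1->2]=2 ship[0->1]=2 prod=3 -> [14 8 2]
Step 12: demand=3,sold=2 ship[1->2]=2 ship[0->1]=2 prod=3 -> [15 8 2]
First stockout at step 8

8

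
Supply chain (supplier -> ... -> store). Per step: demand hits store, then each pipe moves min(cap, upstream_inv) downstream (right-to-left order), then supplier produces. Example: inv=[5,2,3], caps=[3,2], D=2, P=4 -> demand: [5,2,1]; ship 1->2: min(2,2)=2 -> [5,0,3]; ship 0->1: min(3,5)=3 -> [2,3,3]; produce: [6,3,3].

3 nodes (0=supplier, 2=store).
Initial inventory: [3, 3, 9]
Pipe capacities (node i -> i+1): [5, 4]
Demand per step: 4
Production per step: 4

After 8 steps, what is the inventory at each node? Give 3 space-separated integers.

Step 1: demand=4,sold=4 ship[1->2]=3 ship[0->1]=3 prod=4 -> inv=[4 3 8]
Step 2: demand=4,sold=4 ship[1->2]=3 ship[0->1]=4 prod=4 -> inv=[4 4 7]
Step 3: demand=4,sold=4 ship[1->2]=4 ship[0->1]=4 prod=4 -> inv=[4 4 7]
Step 4: demand=4,sold=4 ship[1->2]=4 ship[0->1]=4 prod=4 -> inv=[4 4 7]
Step 5: demand=4,sold=4 ship[1->2]=4 ship[0->1]=4 prod=4 -> inv=[4 4 7]
Step 6: demand=4,sold=4 ship[1->2]=4 ship[0->1]=4 prod=4 -> inv=[4 4 7]
Step 7: demand=4,sold=4 ship[1->2]=4 ship[0->1]=4 prod=4 -> inv=[4 4 7]
Step 8: demand=4,sold=4 ship[1->2]=4 ship[0->1]=4 prod=4 -> inv=[4 4 7]

4 4 7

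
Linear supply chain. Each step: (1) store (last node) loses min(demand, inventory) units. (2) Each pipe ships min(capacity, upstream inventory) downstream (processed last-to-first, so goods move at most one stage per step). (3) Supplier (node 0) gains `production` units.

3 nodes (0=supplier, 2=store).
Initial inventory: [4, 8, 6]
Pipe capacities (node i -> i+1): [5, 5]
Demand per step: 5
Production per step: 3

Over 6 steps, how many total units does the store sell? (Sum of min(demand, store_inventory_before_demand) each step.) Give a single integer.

Step 1: sold=5 (running total=5) -> [3 7 6]
Step 2: sold=5 (running total=10) -> [3 5 6]
Step 3: sold=5 (running total=15) -> [3 3 6]
Step 4: sold=5 (running total=20) -> [3 3 4]
Step 5: sold=4 (running total=24) -> [3 3 3]
Step 6: sold=3 (running total=27) -> [3 3 3]

Answer: 27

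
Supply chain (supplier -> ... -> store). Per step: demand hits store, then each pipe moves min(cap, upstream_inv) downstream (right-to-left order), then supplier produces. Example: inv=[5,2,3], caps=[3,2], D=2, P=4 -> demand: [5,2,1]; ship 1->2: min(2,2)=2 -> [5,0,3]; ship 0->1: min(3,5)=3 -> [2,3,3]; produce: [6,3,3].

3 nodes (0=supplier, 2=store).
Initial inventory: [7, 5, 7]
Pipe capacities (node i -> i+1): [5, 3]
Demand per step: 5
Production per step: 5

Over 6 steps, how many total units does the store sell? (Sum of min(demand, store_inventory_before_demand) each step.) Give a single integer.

Step 1: sold=5 (running total=5) -> [7 7 5]
Step 2: sold=5 (running total=10) -> [7 9 3]
Step 3: sold=3 (running total=13) -> [7 11 3]
Step 4: sold=3 (running total=16) -> [7 13 3]
Step 5: sold=3 (running total=19) -> [7 15 3]
Step 6: sold=3 (running total=22) -> [7 17 3]

Answer: 22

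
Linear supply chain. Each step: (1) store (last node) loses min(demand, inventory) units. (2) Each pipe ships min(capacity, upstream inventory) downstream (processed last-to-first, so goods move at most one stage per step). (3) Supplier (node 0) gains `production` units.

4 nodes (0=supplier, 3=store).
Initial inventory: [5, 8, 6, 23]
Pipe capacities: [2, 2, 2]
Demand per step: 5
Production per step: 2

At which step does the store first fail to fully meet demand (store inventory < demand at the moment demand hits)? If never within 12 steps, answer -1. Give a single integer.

Step 1: demand=5,sold=5 ship[2->3]=2 ship[1->2]=2 ship[0->1]=2 prod=2 -> [5 8 6 20]
Step 2: demand=5,sold=5 ship[2->3]=2 ship[1->2]=2 ship[0->1]=2 prod=2 -> [5 8 6 17]
Step 3: demand=5,sold=5 ship[2->3]=2 ship[1->2]=2 ship[0->1]=2 prod=2 -> [5 8 6 14]
Step 4: demand=5,sold=5 ship[2->3]=2 ship[1->2]=2 ship[0->1]=2 prod=2 -> [5 8 6 11]
Step 5: demand=5,sold=5 ship[2->3]=2 ship[1->2]=2 ship[0->1]=2 prod=2 -> [5 8 6 8]
Step 6: demand=5,sold=5 ship[2->3]=2 ship[1->2]=2 ship[0->1]=2 prod=2 -> [5 8 6 5]
Step 7: demand=5,sold=5 ship[2->3]=2 ship[1->2]=2 ship[0->1]=2 prod=2 -> [5 8 6 2]
Step 8: demand=5,sold=2 ship[2->3]=2 ship[1->2]=2 ship[0->1]=2 prod=2 -> [5 8 6 2]
Step 9: demand=5,sold=2 ship[2->3]=2 ship[1->2]=2 ship[0->1]=2 prod=2 -> [5 8 6 2]
Step 10: demand=5,sold=2 ship[2->3]=2 ship[1->2]=2 ship[0->1]=2 prod=2 -> [5 8 6 2]
Step 11: demand=5,sold=2 ship[2->3]=2 ship[1->2]=2 ship[0->1]=2 prod=2 -> [5 8 6 2]
Step 12: demand=5,sold=2 ship[2->3]=2 ship[1->2]=2 ship[0->1]=2 prod=2 -> [5 8 6 2]
First stockout at step 8

8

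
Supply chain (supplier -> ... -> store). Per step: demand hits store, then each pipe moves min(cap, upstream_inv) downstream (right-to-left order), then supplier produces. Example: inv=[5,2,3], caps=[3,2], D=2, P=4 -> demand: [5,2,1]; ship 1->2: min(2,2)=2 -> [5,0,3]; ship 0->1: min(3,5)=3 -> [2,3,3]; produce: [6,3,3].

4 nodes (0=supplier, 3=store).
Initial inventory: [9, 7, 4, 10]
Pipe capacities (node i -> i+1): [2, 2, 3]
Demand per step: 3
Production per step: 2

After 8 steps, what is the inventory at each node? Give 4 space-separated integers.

Step 1: demand=3,sold=3 ship[2->3]=3 ship[1->2]=2 ship[0->1]=2 prod=2 -> inv=[9 7 3 10]
Step 2: demand=3,sold=3 ship[2->3]=3 ship[1->2]=2 ship[0->1]=2 prod=2 -> inv=[9 7 2 10]
Step 3: demand=3,sold=3 ship[2->3]=2 ship[1->2]=2 ship[0->1]=2 prod=2 -> inv=[9 7 2 9]
Step 4: demand=3,sold=3 ship[2->3]=2 ship[1->2]=2 ship[0->1]=2 prod=2 -> inv=[9 7 2 8]
Step 5: demand=3,sold=3 ship[2->3]=2 ship[1->2]=2 ship[0->1]=2 prod=2 -> inv=[9 7 2 7]
Step 6: demand=3,sold=3 ship[2->3]=2 ship[1->2]=2 ship[0->1]=2 prod=2 -> inv=[9 7 2 6]
Step 7: demand=3,sold=3 ship[2->3]=2 ship[1->2]=2 ship[0->1]=2 prod=2 -> inv=[9 7 2 5]
Step 8: demand=3,sold=3 ship[2->3]=2 ship[1->2]=2 ship[0->1]=2 prod=2 -> inv=[9 7 2 4]

9 7 2 4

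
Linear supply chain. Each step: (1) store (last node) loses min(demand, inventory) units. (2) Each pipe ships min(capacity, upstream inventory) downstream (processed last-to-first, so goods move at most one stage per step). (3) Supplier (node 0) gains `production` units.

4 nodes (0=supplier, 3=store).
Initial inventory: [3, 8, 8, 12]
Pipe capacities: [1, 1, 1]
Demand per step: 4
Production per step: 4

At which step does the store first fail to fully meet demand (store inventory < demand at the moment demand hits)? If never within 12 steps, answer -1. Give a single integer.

Step 1: demand=4,sold=4 ship[2->3]=1 ship[1->2]=1 ship[0->1]=1 prod=4 -> [6 8 8 9]
Step 2: demand=4,sold=4 ship[2->3]=1 ship[1->2]=1 ship[0->1]=1 prod=4 -> [9 8 8 6]
Step 3: demand=4,sold=4 ship[2->3]=1 ship[1->2]=1 ship[0->1]=1 prod=4 -> [12 8 8 3]
Step 4: demand=4,sold=3 ship[2->3]=1 ship[1->2]=1 ship[0->1]=1 prod=4 -> [15 8 8 1]
Step 5: demand=4,sold=1 ship[2->3]=1 ship[1->2]=1 ship[0->1]=1 prod=4 -> [18 8 8 1]
Step 6: demand=4,sold=1 ship[2->3]=1 ship[1->2]=1 ship[0->1]=1 prod=4 -> [21 8 8 1]
Step 7: demand=4,sold=1 ship[2->3]=1 ship[1->2]=1 ship[0->1]=1 prod=4 -> [24 8 8 1]
Step 8: demand=4,sold=1 ship[2->3]=1 ship[1->2]=1 ship[0->1]=1 prod=4 -> [27 8 8 1]
Step 9: demand=4,sold=1 ship[2->3]=1 ship[1->2]=1 ship[0->1]=1 prod=4 -> [30 8 8 1]
Step 10: demand=4,sold=1 ship[2->3]=1 ship[1->2]=1 ship[0->1]=1 prod=4 -> [33 8 8 1]
Step 11: demand=4,sold=1 ship[2->3]=1 ship[1->2]=1 ship[0->1]=1 prod=4 -> [36 8 8 1]
Step 12: demand=4,sold=1 ship[2->3]=1 ship[1->2]=1 ship[0->1]=1 prod=4 -> [39 8 8 1]
First stockout at step 4

4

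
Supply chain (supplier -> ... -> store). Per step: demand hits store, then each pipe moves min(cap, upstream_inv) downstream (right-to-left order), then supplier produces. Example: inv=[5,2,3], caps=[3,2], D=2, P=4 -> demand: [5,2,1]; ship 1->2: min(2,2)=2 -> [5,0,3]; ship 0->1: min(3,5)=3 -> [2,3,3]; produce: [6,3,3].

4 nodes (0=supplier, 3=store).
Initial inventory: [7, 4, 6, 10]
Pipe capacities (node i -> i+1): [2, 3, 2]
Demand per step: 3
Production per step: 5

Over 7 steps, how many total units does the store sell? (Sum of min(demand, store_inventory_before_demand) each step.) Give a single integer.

Step 1: sold=3 (running total=3) -> [10 3 7 9]
Step 2: sold=3 (running total=6) -> [13 2 8 8]
Step 3: sold=3 (running total=9) -> [16 2 8 7]
Step 4: sold=3 (running total=12) -> [19 2 8 6]
Step 5: sold=3 (running total=15) -> [22 2 8 5]
Step 6: sold=3 (running total=18) -> [25 2 8 4]
Step 7: sold=3 (running total=21) -> [28 2 8 3]

Answer: 21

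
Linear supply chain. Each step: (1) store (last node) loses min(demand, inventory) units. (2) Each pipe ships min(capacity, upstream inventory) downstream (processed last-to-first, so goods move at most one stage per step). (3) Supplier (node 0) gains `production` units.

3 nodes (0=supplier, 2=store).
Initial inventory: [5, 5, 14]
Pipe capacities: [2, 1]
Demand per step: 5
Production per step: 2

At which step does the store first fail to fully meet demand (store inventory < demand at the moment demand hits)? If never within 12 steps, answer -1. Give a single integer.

Step 1: demand=5,sold=5 ship[1->2]=1 ship[0->1]=2 prod=2 -> [5 6 10]
Step 2: demand=5,sold=5 ship[1->2]=1 ship[0->1]=2 prod=2 -> [5 7 6]
Step 3: demand=5,sold=5 ship[1->2]=1 ship[0->1]=2 prod=2 -> [5 8 2]
Step 4: demand=5,sold=2 ship[1->2]=1 ship[0->1]=2 prod=2 -> [5 9 1]
Step 5: demand=5,sold=1 ship[1->2]=1 ship[0->1]=2 prod=2 -> [5 10 1]
Step 6: demand=5,sold=1 ship[1->2]=1 ship[0->1]=2 prod=2 -> [5 11 1]
Step 7: demand=5,sold=1 ship[1->2]=1 ship[0->1]=2 prod=2 -> [5 12 1]
Step 8: demand=5,sold=1 ship[1->2]=1 ship[0->1]=2 prod=2 -> [5 13 1]
Step 9: demand=5,sold=1 ship[1->2]=1 ship[0->1]=2 prod=2 -> [5 14 1]
Step 10: demand=5,sold=1 ship[1->2]=1 ship[0->1]=2 prod=2 -> [5 15 1]
Step 11: demand=5,sold=1 ship[1->2]=1 ship[0->1]=2 prod=2 -> [5 16 1]
Step 12: demand=5,sold=1 ship[1->2]=1 ship[0->1]=2 prod=2 -> [5 17 1]
First stockout at step 4

4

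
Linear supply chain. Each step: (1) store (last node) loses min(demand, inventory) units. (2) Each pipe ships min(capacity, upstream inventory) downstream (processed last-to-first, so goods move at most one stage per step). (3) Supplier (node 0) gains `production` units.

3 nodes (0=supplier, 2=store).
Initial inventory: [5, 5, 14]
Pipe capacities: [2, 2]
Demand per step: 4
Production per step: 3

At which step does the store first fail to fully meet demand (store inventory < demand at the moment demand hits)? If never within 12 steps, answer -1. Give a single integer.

Step 1: demand=4,sold=4 ship[1->2]=2 ship[0->1]=2 prod=3 -> [6 5 12]
Step 2: demand=4,sold=4 ship[1->2]=2 ship[0->1]=2 prod=3 -> [7 5 10]
Step 3: demand=4,sold=4 ship[1->2]=2 ship[0->1]=2 prod=3 -> [8 5 8]
Step 4: demand=4,sold=4 ship[1->2]=2 ship[0->1]=2 prod=3 -> [9 5 6]
Step 5: demand=4,sold=4 ship[1->2]=2 ship[0->1]=2 prod=3 -> [10 5 4]
Step 6: demand=4,sold=4 ship[1->2]=2 ship[0->1]=2 prod=3 -> [11 5 2]
Step 7: demand=4,sold=2 ship[1->2]=2 ship[0->1]=2 prod=3 -> [12 5 2]
Step 8: demand=4,sold=2 ship[1->2]=2 ship[0->1]=2 prod=3 -> [13 5 2]
Step 9: demand=4,sold=2 ship[1->2]=2 ship[0->1]=2 prod=3 -> [14 5 2]
Step 10: demand=4,sold=2 ship[1->2]=2 ship[0->1]=2 prod=3 -> [15 5 2]
Step 11: demand=4,sold=2 ship[1->2]=2 ship[0->1]=2 prod=3 -> [16 5 2]
Step 12: demand=4,sold=2 ship[1->2]=2 ship[0->1]=2 prod=3 -> [17 5 2]
First stockout at step 7

7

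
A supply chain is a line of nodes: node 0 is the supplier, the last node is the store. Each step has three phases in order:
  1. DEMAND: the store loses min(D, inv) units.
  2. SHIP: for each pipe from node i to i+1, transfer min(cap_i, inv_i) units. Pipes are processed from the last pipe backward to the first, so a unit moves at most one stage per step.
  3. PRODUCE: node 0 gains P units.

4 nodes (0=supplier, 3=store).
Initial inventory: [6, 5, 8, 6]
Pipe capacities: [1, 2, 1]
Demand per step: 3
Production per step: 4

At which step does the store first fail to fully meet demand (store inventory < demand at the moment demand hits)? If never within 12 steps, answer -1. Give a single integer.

Step 1: demand=3,sold=3 ship[2->3]=1 ship[1->2]=2 ship[0->1]=1 prod=4 -> [9 4 9 4]
Step 2: demand=3,sold=3 ship[2->3]=1 ship[1->2]=2 ship[0->1]=1 prod=4 -> [12 3 10 2]
Step 3: demand=3,sold=2 ship[2->3]=1 ship[1->2]=2 ship[0->1]=1 prod=4 -> [15 2 11 1]
Step 4: demand=3,sold=1 ship[2->3]=1 ship[1->2]=2 ship[0->1]=1 prod=4 -> [18 1 12 1]
Step 5: demand=3,sold=1 ship[2->3]=1 ship[1->2]=1 ship[0->1]=1 prod=4 -> [21 1 12 1]
Step 6: demand=3,sold=1 ship[2->3]=1 ship[1->2]=1 ship[0->1]=1 prod=4 -> [24 1 12 1]
Step 7: demand=3,sold=1 ship[2->3]=1 ship[1->2]=1 ship[0->1]=1 prod=4 -> [27 1 12 1]
Step 8: demand=3,sold=1 ship[2->3]=1 ship[1->2]=1 ship[0->1]=1 prod=4 -> [30 1 12 1]
Step 9: demand=3,sold=1 ship[2->3]=1 ship[1->2]=1 ship[0->1]=1 prod=4 -> [33 1 12 1]
Step 10: demand=3,sold=1 ship[2->3]=1 ship[1->2]=1 ship[0->1]=1 prod=4 -> [36 1 12 1]
Step 11: demand=3,sold=1 ship[2->3]=1 ship[1->2]=1 ship[0->1]=1 prod=4 -> [39 1 12 1]
Step 12: demand=3,sold=1 ship[2->3]=1 ship[1->2]=1 ship[0->1]=1 prod=4 -> [42 1 12 1]
First stockout at step 3

3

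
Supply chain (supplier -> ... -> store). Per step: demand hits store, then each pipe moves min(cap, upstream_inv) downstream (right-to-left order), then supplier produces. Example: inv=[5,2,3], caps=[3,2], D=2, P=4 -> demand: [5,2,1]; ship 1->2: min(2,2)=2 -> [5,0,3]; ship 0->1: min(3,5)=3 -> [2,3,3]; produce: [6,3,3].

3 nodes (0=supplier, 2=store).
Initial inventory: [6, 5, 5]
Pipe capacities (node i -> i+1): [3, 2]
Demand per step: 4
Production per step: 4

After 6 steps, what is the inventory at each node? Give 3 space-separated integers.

Step 1: demand=4,sold=4 ship[1->2]=2 ship[0->1]=3 prod=4 -> inv=[7 6 3]
Step 2: demand=4,sold=3 ship[1->2]=2 ship[0->1]=3 prod=4 -> inv=[8 7 2]
Step 3: demand=4,sold=2 ship[1->2]=2 ship[0->1]=3 prod=4 -> inv=[9 8 2]
Step 4: demand=4,sold=2 ship[1->2]=2 ship[0->1]=3 prod=4 -> inv=[10 9 2]
Step 5: demand=4,sold=2 ship[1->2]=2 ship[0->1]=3 prod=4 -> inv=[11 10 2]
Step 6: demand=4,sold=2 ship[1->2]=2 ship[0->1]=3 prod=4 -> inv=[12 11 2]

12 11 2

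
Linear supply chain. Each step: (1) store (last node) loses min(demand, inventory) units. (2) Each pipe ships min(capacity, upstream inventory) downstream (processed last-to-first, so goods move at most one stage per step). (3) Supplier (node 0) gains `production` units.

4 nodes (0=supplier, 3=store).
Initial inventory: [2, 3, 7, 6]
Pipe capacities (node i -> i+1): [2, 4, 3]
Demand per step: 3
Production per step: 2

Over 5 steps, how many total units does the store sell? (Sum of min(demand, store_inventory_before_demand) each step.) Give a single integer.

Step 1: sold=3 (running total=3) -> [2 2 7 6]
Step 2: sold=3 (running total=6) -> [2 2 6 6]
Step 3: sold=3 (running total=9) -> [2 2 5 6]
Step 4: sold=3 (running total=12) -> [2 2 4 6]
Step 5: sold=3 (running total=15) -> [2 2 3 6]

Answer: 15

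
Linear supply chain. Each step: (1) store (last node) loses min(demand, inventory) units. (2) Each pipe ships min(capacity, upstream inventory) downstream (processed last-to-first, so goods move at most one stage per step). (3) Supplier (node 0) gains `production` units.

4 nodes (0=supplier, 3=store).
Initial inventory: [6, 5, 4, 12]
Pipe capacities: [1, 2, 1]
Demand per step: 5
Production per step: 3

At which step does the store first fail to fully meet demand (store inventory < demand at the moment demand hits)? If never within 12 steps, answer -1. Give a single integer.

Step 1: demand=5,sold=5 ship[2->3]=1 ship[1->2]=2 ship[0->1]=1 prod=3 -> [8 4 5 8]
Step 2: demand=5,sold=5 ship[2->3]=1 ship[1->2]=2 ship[0->1]=1 prod=3 -> [10 3 6 4]
Step 3: demand=5,sold=4 ship[2->3]=1 ship[1->2]=2 ship[0->1]=1 prod=3 -> [12 2 7 1]
Step 4: demand=5,sold=1 ship[2->3]=1 ship[1->2]=2 ship[0->1]=1 prod=3 -> [14 1 8 1]
Step 5: demand=5,sold=1 ship[2->3]=1 ship[1->2]=1 ship[0->1]=1 prod=3 -> [16 1 8 1]
Step 6: demand=5,sold=1 ship[2->3]=1 ship[1->2]=1 ship[0->1]=1 prod=3 -> [18 1 8 1]
Step 7: demand=5,sold=1 ship[2->3]=1 ship[1->2]=1 ship[0->1]=1 prod=3 -> [20 1 8 1]
Step 8: demand=5,sold=1 ship[2->3]=1 ship[1->2]=1 ship[0->1]=1 prod=3 -> [22 1 8 1]
Step 9: demand=5,sold=1 ship[2->3]=1 ship[1->2]=1 ship[0->1]=1 prod=3 -> [24 1 8 1]
Step 10: demand=5,sold=1 ship[2->3]=1 ship[1->2]=1 ship[0->1]=1 prod=3 -> [26 1 8 1]
Step 11: demand=5,sold=1 ship[2->3]=1 ship[1->2]=1 ship[0->1]=1 prod=3 -> [28 1 8 1]
Step 12: demand=5,sold=1 ship[2->3]=1 ship[1->2]=1 ship[0->1]=1 prod=3 -> [30 1 8 1]
First stockout at step 3

3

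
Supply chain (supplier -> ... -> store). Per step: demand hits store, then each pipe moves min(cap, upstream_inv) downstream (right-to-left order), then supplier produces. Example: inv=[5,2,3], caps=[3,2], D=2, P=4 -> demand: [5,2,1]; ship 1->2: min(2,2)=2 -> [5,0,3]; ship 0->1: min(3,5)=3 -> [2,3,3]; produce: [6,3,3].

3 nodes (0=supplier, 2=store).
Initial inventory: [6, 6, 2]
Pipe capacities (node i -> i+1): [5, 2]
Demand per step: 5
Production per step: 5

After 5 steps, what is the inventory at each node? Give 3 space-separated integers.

Step 1: demand=5,sold=2 ship[1->2]=2 ship[0->1]=5 prod=5 -> inv=[6 9 2]
Step 2: demand=5,sold=2 ship[1->2]=2 ship[0->1]=5 prod=5 -> inv=[6 12 2]
Step 3: demand=5,sold=2 ship[1->2]=2 ship[0->1]=5 prod=5 -> inv=[6 15 2]
Step 4: demand=5,sold=2 ship[1->2]=2 ship[0->1]=5 prod=5 -> inv=[6 18 2]
Step 5: demand=5,sold=2 ship[1->2]=2 ship[0->1]=5 prod=5 -> inv=[6 21 2]

6 21 2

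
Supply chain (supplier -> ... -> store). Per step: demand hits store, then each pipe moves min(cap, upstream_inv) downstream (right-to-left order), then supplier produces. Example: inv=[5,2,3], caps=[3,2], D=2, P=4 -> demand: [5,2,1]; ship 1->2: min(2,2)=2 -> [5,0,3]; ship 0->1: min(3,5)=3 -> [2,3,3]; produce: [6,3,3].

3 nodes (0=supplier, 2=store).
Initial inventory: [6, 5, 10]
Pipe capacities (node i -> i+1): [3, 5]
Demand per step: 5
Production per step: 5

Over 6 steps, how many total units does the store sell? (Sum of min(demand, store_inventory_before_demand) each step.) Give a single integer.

Step 1: sold=5 (running total=5) -> [8 3 10]
Step 2: sold=5 (running total=10) -> [10 3 8]
Step 3: sold=5 (running total=15) -> [12 3 6]
Step 4: sold=5 (running total=20) -> [14 3 4]
Step 5: sold=4 (running total=24) -> [16 3 3]
Step 6: sold=3 (running total=27) -> [18 3 3]

Answer: 27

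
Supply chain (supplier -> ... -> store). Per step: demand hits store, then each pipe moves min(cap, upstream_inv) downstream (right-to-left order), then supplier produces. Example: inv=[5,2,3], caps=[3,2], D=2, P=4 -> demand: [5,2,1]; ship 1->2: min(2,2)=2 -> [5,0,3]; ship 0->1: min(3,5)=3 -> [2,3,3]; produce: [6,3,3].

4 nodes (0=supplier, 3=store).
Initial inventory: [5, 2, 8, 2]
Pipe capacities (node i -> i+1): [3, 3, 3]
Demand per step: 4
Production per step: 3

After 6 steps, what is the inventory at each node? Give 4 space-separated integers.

Step 1: demand=4,sold=2 ship[2->3]=3 ship[1->2]=2 ship[0->1]=3 prod=3 -> inv=[5 3 7 3]
Step 2: demand=4,sold=3 ship[2->3]=3 ship[1->2]=3 ship[0->1]=3 prod=3 -> inv=[5 3 7 3]
Step 3: demand=4,sold=3 ship[2->3]=3 ship[1->2]=3 ship[0->1]=3 prod=3 -> inv=[5 3 7 3]
Step 4: demand=4,sold=3 ship[2->3]=3 ship[1->2]=3 ship[0->1]=3 prod=3 -> inv=[5 3 7 3]
Step 5: demand=4,sold=3 ship[2->3]=3 ship[1->2]=3 ship[0->1]=3 prod=3 -> inv=[5 3 7 3]
Step 6: demand=4,sold=3 ship[2->3]=3 ship[1->2]=3 ship[0->1]=3 prod=3 -> inv=[5 3 7 3]

5 3 7 3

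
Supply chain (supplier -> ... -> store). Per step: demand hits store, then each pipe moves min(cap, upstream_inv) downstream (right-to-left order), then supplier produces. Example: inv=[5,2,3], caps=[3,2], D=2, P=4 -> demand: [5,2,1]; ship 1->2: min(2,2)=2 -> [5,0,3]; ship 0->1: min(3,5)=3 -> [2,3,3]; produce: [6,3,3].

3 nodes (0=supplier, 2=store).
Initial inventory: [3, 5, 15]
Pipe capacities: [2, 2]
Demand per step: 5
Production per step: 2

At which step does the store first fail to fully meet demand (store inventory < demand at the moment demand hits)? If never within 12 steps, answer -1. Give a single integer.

Step 1: demand=5,sold=5 ship[1->2]=2 ship[0->1]=2 prod=2 -> [3 5 12]
Step 2: demand=5,sold=5 ship[1->2]=2 ship[0->1]=2 prod=2 -> [3 5 9]
Step 3: demand=5,sold=5 ship[1->2]=2 ship[0->1]=2 prod=2 -> [3 5 6]
Step 4: demand=5,sold=5 ship[1->2]=2 ship[0->1]=2 prod=2 -> [3 5 3]
Step 5: demand=5,sold=3 ship[1->2]=2 ship[0->1]=2 prod=2 -> [3 5 2]
Step 6: demand=5,sold=2 ship[1->2]=2 ship[0->1]=2 prod=2 -> [3 5 2]
Step 7: demand=5,sold=2 ship[1->2]=2 ship[0->1]=2 prod=2 -> [3 5 2]
Step 8: demand=5,sold=2 ship[1->2]=2 ship[0->1]=2 prod=2 -> [3 5 2]
Step 9: demand=5,sold=2 ship[1->2]=2 ship[0->1]=2 prod=2 -> [3 5 2]
Step 10: demand=5,sold=2 ship[1->2]=2 ship[0->1]=2 prod=2 -> [3 5 2]
Step 11: demand=5,sold=2 ship[1->2]=2 ship[0->1]=2 prod=2 -> [3 5 2]
Step 12: demand=5,sold=2 ship[1->2]=2 ship[0->1]=2 prod=2 -> [3 5 2]
First stockout at step 5

5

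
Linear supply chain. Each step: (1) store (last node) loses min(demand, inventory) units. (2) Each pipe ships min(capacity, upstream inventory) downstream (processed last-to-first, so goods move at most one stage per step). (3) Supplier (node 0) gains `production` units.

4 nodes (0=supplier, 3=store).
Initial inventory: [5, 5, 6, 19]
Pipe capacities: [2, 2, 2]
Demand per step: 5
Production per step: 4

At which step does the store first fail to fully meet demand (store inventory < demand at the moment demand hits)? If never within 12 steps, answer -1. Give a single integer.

Step 1: demand=5,sold=5 ship[2->3]=2 ship[1->2]=2 ship[0->1]=2 prod=4 -> [7 5 6 16]
Step 2: demand=5,sold=5 ship[2->3]=2 ship[1->2]=2 ship[0->1]=2 prod=4 -> [9 5 6 13]
Step 3: demand=5,sold=5 ship[2->3]=2 ship[1->2]=2 ship[0->1]=2 prod=4 -> [11 5 6 10]
Step 4: demand=5,sold=5 ship[2->3]=2 ship[1->2]=2 ship[0->1]=2 prod=4 -> [13 5 6 7]
Step 5: demand=5,sold=5 ship[2->3]=2 ship[1->2]=2 ship[0->1]=2 prod=4 -> [15 5 6 4]
Step 6: demand=5,sold=4 ship[2->3]=2 ship[1->2]=2 ship[0->1]=2 prod=4 -> [17 5 6 2]
Step 7: demand=5,sold=2 ship[2->3]=2 ship[1->2]=2 ship[0->1]=2 prod=4 -> [19 5 6 2]
Step 8: demand=5,sold=2 ship[2->3]=2 ship[1->2]=2 ship[0->1]=2 prod=4 -> [21 5 6 2]
Step 9: demand=5,sold=2 ship[2->3]=2 ship[1->2]=2 ship[0->1]=2 prod=4 -> [23 5 6 2]
Step 10: demand=5,sold=2 ship[2->3]=2 ship[1->2]=2 ship[0->1]=2 prod=4 -> [25 5 6 2]
Step 11: demand=5,sold=2 ship[2->3]=2 ship[1->2]=2 ship[0->1]=2 prod=4 -> [27 5 6 2]
Step 12: demand=5,sold=2 ship[2->3]=2 ship[1->2]=2 ship[0->1]=2 prod=4 -> [29 5 6 2]
First stockout at step 6

6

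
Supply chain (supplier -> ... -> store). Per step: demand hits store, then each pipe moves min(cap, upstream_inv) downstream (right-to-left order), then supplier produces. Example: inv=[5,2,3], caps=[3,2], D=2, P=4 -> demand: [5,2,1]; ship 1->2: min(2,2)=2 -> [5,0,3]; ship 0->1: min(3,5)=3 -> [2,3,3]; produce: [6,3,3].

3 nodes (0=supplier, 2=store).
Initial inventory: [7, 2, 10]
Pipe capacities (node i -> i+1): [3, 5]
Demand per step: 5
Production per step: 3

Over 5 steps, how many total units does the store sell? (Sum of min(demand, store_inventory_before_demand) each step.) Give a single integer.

Step 1: sold=5 (running total=5) -> [7 3 7]
Step 2: sold=5 (running total=10) -> [7 3 5]
Step 3: sold=5 (running total=15) -> [7 3 3]
Step 4: sold=3 (running total=18) -> [7 3 3]
Step 5: sold=3 (running total=21) -> [7 3 3]

Answer: 21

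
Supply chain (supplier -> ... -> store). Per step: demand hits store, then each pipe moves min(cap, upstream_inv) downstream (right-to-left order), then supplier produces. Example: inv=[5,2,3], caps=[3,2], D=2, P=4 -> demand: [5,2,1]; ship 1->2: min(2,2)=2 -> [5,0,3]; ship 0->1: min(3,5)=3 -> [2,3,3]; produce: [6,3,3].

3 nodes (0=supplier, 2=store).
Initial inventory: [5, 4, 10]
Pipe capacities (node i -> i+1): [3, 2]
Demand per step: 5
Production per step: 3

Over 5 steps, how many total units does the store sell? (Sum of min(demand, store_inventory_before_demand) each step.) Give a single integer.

Step 1: sold=5 (running total=5) -> [5 5 7]
Step 2: sold=5 (running total=10) -> [5 6 4]
Step 3: sold=4 (running total=14) -> [5 7 2]
Step 4: sold=2 (running total=16) -> [5 8 2]
Step 5: sold=2 (running total=18) -> [5 9 2]

Answer: 18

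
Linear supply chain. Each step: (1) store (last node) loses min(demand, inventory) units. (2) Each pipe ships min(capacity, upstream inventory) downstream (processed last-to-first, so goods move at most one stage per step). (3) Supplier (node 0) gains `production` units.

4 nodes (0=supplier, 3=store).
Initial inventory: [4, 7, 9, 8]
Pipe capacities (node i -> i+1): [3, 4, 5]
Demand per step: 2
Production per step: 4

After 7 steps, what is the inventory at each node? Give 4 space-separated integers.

Step 1: demand=2,sold=2 ship[2->3]=5 ship[1->2]=4 ship[0->1]=3 prod=4 -> inv=[5 6 8 11]
Step 2: demand=2,sold=2 ship[2->3]=5 ship[1->2]=4 ship[0->1]=3 prod=4 -> inv=[6 5 7 14]
Step 3: demand=2,sold=2 ship[2->3]=5 ship[1->2]=4 ship[0->1]=3 prod=4 -> inv=[7 4 6 17]
Step 4: demand=2,sold=2 ship[2->3]=5 ship[1->2]=4 ship[0->1]=3 prod=4 -> inv=[8 3 5 20]
Step 5: demand=2,sold=2 ship[2->3]=5 ship[1->2]=3 ship[0->1]=3 prod=4 -> inv=[9 3 3 23]
Step 6: demand=2,sold=2 ship[2->3]=3 ship[1->2]=3 ship[0->1]=3 prod=4 -> inv=[10 3 3 24]
Step 7: demand=2,sold=2 ship[2->3]=3 ship[1->2]=3 ship[0->1]=3 prod=4 -> inv=[11 3 3 25]

11 3 3 25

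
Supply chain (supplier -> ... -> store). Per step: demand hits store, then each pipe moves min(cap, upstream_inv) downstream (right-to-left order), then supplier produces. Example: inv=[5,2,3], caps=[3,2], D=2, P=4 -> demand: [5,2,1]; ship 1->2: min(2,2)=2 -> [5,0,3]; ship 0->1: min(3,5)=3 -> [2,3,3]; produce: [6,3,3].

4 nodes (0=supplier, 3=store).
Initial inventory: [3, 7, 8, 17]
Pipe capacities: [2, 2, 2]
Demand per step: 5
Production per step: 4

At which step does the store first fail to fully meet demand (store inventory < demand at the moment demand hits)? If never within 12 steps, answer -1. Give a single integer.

Step 1: demand=5,sold=5 ship[2->3]=2 ship[1->2]=2 ship[0->1]=2 prod=4 -> [5 7 8 14]
Step 2: demand=5,sold=5 ship[2->3]=2 ship[1->2]=2 ship[0->1]=2 prod=4 -> [7 7 8 11]
Step 3: demand=5,sold=5 ship[2->3]=2 ship[1->2]=2 ship[0->1]=2 prod=4 -> [9 7 8 8]
Step 4: demand=5,sold=5 ship[2->3]=2 ship[1->2]=2 ship[0->1]=2 prod=4 -> [11 7 8 5]
Step 5: demand=5,sold=5 ship[2->3]=2 ship[1->2]=2 ship[0->1]=2 prod=4 -> [13 7 8 2]
Step 6: demand=5,sold=2 ship[2->3]=2 ship[1->2]=2 ship[0->1]=2 prod=4 -> [15 7 8 2]
Step 7: demand=5,sold=2 ship[2->3]=2 ship[1->2]=2 ship[0->1]=2 prod=4 -> [17 7 8 2]
Step 8: demand=5,sold=2 ship[2->3]=2 ship[1->2]=2 ship[0->1]=2 prod=4 -> [19 7 8 2]
Step 9: demand=5,sold=2 ship[2->3]=2 ship[1->2]=2 ship[0->1]=2 prod=4 -> [21 7 8 2]
Step 10: demand=5,sold=2 ship[2->3]=2 ship[1->2]=2 ship[0->1]=2 prod=4 -> [23 7 8 2]
Step 11: demand=5,sold=2 ship[2->3]=2 ship[1->2]=2 ship[0->1]=2 prod=4 -> [25 7 8 2]
Step 12: demand=5,sold=2 ship[2->3]=2 ship[1->2]=2 ship[0->1]=2 prod=4 -> [27 7 8 2]
First stockout at step 6

6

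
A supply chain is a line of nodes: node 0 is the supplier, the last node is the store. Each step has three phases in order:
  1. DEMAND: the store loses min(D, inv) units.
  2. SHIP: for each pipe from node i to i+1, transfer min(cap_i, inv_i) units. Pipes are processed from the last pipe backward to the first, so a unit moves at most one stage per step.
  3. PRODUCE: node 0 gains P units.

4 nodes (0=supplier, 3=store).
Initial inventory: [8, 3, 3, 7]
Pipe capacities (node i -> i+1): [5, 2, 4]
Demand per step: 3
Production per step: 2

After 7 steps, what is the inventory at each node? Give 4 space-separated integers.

Step 1: demand=3,sold=3 ship[2->3]=3 ship[1->2]=2 ship[0->1]=5 prod=2 -> inv=[5 6 2 7]
Step 2: demand=3,sold=3 ship[2->3]=2 ship[1->2]=2 ship[0->1]=5 prod=2 -> inv=[2 9 2 6]
Step 3: demand=3,sold=3 ship[2->3]=2 ship[1->2]=2 ship[0->1]=2 prod=2 -> inv=[2 9 2 5]
Step 4: demand=3,sold=3 ship[2->3]=2 ship[1->2]=2 ship[0->1]=2 prod=2 -> inv=[2 9 2 4]
Step 5: demand=3,sold=3 ship[2->3]=2 ship[1->2]=2 ship[0->1]=2 prod=2 -> inv=[2 9 2 3]
Step 6: demand=3,sold=3 ship[2->3]=2 ship[1->2]=2 ship[0->1]=2 prod=2 -> inv=[2 9 2 2]
Step 7: demand=3,sold=2 ship[2->3]=2 ship[1->2]=2 ship[0->1]=2 prod=2 -> inv=[2 9 2 2]

2 9 2 2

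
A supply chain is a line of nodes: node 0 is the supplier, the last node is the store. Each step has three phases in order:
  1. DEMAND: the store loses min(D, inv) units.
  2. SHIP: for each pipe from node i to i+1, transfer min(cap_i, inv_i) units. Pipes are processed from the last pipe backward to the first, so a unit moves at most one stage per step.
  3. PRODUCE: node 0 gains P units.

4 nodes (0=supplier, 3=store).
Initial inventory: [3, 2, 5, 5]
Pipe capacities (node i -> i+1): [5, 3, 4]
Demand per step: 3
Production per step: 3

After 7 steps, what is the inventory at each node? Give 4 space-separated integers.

Step 1: demand=3,sold=3 ship[2->3]=4 ship[1->2]=2 ship[0->1]=3 prod=3 -> inv=[3 3 3 6]
Step 2: demand=3,sold=3 ship[2->3]=3 ship[1->2]=3 ship[0->1]=3 prod=3 -> inv=[3 3 3 6]
Step 3: demand=3,sold=3 ship[2->3]=3 ship[1->2]=3 ship[0->1]=3 prod=3 -> inv=[3 3 3 6]
Step 4: demand=3,sold=3 ship[2->3]=3 ship[1->2]=3 ship[0->1]=3 prod=3 -> inv=[3 3 3 6]
Step 5: demand=3,sold=3 ship[2->3]=3 ship[1->2]=3 ship[0->1]=3 prod=3 -> inv=[3 3 3 6]
Step 6: demand=3,sold=3 ship[2->3]=3 ship[1->2]=3 ship[0->1]=3 prod=3 -> inv=[3 3 3 6]
Step 7: demand=3,sold=3 ship[2->3]=3 ship[1->2]=3 ship[0->1]=3 prod=3 -> inv=[3 3 3 6]

3 3 3 6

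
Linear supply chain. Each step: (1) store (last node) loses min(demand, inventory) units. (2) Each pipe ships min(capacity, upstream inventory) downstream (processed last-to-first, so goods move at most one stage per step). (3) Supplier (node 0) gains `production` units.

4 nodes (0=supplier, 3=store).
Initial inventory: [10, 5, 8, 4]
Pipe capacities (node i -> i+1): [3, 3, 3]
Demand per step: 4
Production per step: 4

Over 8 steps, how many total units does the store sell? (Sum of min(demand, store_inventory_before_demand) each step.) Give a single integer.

Step 1: sold=4 (running total=4) -> [11 5 8 3]
Step 2: sold=3 (running total=7) -> [12 5 8 3]
Step 3: sold=3 (running total=10) -> [13 5 8 3]
Step 4: sold=3 (running total=13) -> [14 5 8 3]
Step 5: sold=3 (running total=16) -> [15 5 8 3]
Step 6: sold=3 (running total=19) -> [16 5 8 3]
Step 7: sold=3 (running total=22) -> [17 5 8 3]
Step 8: sold=3 (running total=25) -> [18 5 8 3]

Answer: 25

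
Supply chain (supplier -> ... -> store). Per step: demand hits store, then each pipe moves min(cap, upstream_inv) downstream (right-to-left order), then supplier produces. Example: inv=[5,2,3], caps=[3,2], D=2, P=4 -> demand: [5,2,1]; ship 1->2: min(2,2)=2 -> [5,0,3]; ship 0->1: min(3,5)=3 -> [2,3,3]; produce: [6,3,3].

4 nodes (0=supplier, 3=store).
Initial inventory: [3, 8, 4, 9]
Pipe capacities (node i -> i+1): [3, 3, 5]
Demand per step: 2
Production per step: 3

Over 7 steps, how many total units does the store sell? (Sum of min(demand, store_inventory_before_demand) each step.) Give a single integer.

Answer: 14

Derivation:
Step 1: sold=2 (running total=2) -> [3 8 3 11]
Step 2: sold=2 (running total=4) -> [3 8 3 12]
Step 3: sold=2 (running total=6) -> [3 8 3 13]
Step 4: sold=2 (running total=8) -> [3 8 3 14]
Step 5: sold=2 (running total=10) -> [3 8 3 15]
Step 6: sold=2 (running total=12) -> [3 8 3 16]
Step 7: sold=2 (running total=14) -> [3 8 3 17]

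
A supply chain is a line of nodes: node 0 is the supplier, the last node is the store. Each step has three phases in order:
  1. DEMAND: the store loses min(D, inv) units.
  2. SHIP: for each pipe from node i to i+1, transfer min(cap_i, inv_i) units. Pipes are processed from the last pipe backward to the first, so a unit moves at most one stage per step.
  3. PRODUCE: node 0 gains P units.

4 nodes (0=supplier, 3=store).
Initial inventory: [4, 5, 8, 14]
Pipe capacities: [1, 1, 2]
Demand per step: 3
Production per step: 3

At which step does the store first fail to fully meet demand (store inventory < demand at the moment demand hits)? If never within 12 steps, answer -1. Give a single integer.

Step 1: demand=3,sold=3 ship[2->3]=2 ship[1->2]=1 ship[0->1]=1 prod=3 -> [6 5 7 13]
Step 2: demand=3,sold=3 ship[2->3]=2 ship[1->2]=1 ship[0->1]=1 prod=3 -> [8 5 6 12]
Step 3: demand=3,sold=3 ship[2->3]=2 ship[1->2]=1 ship[0->1]=1 prod=3 -> [10 5 5 11]
Step 4: demand=3,sold=3 ship[2->3]=2 ship[1->2]=1 ship[0->1]=1 prod=3 -> [12 5 4 10]
Step 5: demand=3,sold=3 ship[2->3]=2 ship[1->2]=1 ship[0->1]=1 prod=3 -> [14 5 3 9]
Step 6: demand=3,sold=3 ship[2->3]=2 ship[1->2]=1 ship[0->1]=1 prod=3 -> [16 5 2 8]
Step 7: demand=3,sold=3 ship[2->3]=2 ship[1->2]=1 ship[0->1]=1 prod=3 -> [18 5 1 7]
Step 8: demand=3,sold=3 ship[2->3]=1 ship[1->2]=1 ship[0->1]=1 prod=3 -> [20 5 1 5]
Step 9: demand=3,sold=3 ship[2->3]=1 ship[1->2]=1 ship[0->1]=1 prod=3 -> [22 5 1 3]
Step 10: demand=3,sold=3 ship[2->3]=1 ship[1->2]=1 ship[0->1]=1 prod=3 -> [24 5 1 1]
Step 11: demand=3,sold=1 ship[2->3]=1 ship[1->2]=1 ship[0->1]=1 prod=3 -> [26 5 1 1]
Step 12: demand=3,sold=1 ship[2->3]=1 ship[1->2]=1 ship[0->1]=1 prod=3 -> [28 5 1 1]
First stockout at step 11

11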